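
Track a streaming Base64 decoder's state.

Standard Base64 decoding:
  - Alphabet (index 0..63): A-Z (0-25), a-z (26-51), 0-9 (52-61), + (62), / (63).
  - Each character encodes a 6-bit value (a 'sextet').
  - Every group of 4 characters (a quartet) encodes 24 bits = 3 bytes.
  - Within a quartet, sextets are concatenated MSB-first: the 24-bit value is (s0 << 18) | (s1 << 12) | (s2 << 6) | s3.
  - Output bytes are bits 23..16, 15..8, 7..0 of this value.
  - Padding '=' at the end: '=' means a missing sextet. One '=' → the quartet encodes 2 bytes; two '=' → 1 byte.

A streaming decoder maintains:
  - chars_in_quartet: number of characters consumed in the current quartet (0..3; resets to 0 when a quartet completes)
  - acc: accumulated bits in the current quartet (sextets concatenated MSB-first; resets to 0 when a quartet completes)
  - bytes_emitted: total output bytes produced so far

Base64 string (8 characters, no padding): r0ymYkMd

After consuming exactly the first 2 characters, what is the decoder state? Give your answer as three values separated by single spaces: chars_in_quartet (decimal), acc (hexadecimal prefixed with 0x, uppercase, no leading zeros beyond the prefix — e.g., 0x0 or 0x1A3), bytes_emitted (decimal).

Answer: 2 0xAF4 0

Derivation:
After char 0 ('r'=43): chars_in_quartet=1 acc=0x2B bytes_emitted=0
After char 1 ('0'=52): chars_in_quartet=2 acc=0xAF4 bytes_emitted=0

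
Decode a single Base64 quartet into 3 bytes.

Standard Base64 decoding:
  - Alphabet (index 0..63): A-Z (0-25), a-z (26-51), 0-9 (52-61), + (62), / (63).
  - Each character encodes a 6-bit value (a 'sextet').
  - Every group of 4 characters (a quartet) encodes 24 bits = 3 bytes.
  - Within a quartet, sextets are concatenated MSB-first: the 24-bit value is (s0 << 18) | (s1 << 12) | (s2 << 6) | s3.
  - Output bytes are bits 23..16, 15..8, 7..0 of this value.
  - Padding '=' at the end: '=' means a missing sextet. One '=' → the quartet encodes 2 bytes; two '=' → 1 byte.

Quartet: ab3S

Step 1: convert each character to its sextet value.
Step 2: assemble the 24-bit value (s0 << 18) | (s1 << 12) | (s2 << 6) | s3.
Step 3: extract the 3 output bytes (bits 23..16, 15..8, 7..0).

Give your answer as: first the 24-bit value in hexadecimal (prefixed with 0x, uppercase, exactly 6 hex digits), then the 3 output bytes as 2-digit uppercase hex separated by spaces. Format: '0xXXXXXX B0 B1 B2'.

Sextets: a=26, b=27, 3=55, S=18
24-bit: (26<<18) | (27<<12) | (55<<6) | 18
      = 0x680000 | 0x01B000 | 0x000DC0 | 0x000012
      = 0x69BDD2
Bytes: (v>>16)&0xFF=69, (v>>8)&0xFF=BD, v&0xFF=D2

Answer: 0x69BDD2 69 BD D2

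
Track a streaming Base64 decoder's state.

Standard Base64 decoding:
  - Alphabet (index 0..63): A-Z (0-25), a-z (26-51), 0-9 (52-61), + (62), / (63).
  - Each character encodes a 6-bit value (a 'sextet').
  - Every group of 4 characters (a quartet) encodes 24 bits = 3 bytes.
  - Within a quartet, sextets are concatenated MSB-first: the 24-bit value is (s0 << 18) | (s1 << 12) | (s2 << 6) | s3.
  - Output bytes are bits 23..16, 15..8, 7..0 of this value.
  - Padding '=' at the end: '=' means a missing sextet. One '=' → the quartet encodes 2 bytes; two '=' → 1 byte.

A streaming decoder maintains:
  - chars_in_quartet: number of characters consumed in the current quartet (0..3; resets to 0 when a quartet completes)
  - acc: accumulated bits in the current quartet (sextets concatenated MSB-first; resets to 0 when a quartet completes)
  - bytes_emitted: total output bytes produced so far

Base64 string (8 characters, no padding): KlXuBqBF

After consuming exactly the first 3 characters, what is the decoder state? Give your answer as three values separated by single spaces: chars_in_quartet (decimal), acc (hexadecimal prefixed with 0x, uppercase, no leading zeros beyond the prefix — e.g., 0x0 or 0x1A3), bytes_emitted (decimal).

After char 0 ('K'=10): chars_in_quartet=1 acc=0xA bytes_emitted=0
After char 1 ('l'=37): chars_in_quartet=2 acc=0x2A5 bytes_emitted=0
After char 2 ('X'=23): chars_in_quartet=3 acc=0xA957 bytes_emitted=0

Answer: 3 0xA957 0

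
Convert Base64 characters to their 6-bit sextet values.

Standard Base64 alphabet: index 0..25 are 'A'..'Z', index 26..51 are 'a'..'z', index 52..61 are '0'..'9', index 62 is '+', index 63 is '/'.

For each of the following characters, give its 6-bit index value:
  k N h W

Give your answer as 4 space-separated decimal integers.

'k': a..z range, 26 + ord('k') − ord('a') = 36
'N': A..Z range, ord('N') − ord('A') = 13
'h': a..z range, 26 + ord('h') − ord('a') = 33
'W': A..Z range, ord('W') − ord('A') = 22

Answer: 36 13 33 22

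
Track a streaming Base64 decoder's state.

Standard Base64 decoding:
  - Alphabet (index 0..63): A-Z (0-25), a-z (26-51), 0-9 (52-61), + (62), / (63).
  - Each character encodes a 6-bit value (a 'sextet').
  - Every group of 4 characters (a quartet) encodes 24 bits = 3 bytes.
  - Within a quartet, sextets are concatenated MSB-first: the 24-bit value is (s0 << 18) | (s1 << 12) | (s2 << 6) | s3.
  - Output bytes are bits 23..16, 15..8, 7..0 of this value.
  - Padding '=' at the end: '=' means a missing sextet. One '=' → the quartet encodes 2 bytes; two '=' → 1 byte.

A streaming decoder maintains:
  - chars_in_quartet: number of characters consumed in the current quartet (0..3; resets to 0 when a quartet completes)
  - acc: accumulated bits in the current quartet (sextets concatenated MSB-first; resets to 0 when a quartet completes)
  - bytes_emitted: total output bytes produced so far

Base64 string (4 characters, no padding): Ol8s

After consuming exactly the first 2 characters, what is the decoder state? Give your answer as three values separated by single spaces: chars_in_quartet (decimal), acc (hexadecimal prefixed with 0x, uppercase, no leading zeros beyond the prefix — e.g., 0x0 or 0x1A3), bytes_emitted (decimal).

After char 0 ('O'=14): chars_in_quartet=1 acc=0xE bytes_emitted=0
After char 1 ('l'=37): chars_in_quartet=2 acc=0x3A5 bytes_emitted=0

Answer: 2 0x3A5 0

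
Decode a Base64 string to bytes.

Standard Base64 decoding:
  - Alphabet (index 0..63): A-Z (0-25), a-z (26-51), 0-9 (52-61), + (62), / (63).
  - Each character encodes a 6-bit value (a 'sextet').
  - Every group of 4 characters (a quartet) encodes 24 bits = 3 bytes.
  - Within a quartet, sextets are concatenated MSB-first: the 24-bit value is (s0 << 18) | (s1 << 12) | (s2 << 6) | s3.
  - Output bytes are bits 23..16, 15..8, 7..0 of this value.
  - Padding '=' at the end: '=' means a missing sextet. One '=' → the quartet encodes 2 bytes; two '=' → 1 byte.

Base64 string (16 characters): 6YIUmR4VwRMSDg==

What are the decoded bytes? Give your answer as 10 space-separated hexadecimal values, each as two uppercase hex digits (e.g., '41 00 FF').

After char 0 ('6'=58): chars_in_quartet=1 acc=0x3A bytes_emitted=0
After char 1 ('Y'=24): chars_in_quartet=2 acc=0xE98 bytes_emitted=0
After char 2 ('I'=8): chars_in_quartet=3 acc=0x3A608 bytes_emitted=0
After char 3 ('U'=20): chars_in_quartet=4 acc=0xE98214 -> emit E9 82 14, reset; bytes_emitted=3
After char 4 ('m'=38): chars_in_quartet=1 acc=0x26 bytes_emitted=3
After char 5 ('R'=17): chars_in_quartet=2 acc=0x991 bytes_emitted=3
After char 6 ('4'=56): chars_in_quartet=3 acc=0x26478 bytes_emitted=3
After char 7 ('V'=21): chars_in_quartet=4 acc=0x991E15 -> emit 99 1E 15, reset; bytes_emitted=6
After char 8 ('w'=48): chars_in_quartet=1 acc=0x30 bytes_emitted=6
After char 9 ('R'=17): chars_in_quartet=2 acc=0xC11 bytes_emitted=6
After char 10 ('M'=12): chars_in_quartet=3 acc=0x3044C bytes_emitted=6
After char 11 ('S'=18): chars_in_quartet=4 acc=0xC11312 -> emit C1 13 12, reset; bytes_emitted=9
After char 12 ('D'=3): chars_in_quartet=1 acc=0x3 bytes_emitted=9
After char 13 ('g'=32): chars_in_quartet=2 acc=0xE0 bytes_emitted=9
Padding '==': partial quartet acc=0xE0 -> emit 0E; bytes_emitted=10

Answer: E9 82 14 99 1E 15 C1 13 12 0E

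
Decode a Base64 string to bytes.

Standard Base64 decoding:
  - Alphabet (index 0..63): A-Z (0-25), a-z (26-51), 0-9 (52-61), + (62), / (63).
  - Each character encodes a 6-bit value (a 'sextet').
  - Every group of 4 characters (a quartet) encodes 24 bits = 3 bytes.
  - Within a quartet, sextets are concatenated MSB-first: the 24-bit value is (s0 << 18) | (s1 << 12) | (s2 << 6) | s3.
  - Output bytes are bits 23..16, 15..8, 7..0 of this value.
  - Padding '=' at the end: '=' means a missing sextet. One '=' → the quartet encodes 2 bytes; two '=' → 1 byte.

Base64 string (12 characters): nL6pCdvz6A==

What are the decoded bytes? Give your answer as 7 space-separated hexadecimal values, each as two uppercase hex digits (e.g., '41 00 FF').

After char 0 ('n'=39): chars_in_quartet=1 acc=0x27 bytes_emitted=0
After char 1 ('L'=11): chars_in_quartet=2 acc=0x9CB bytes_emitted=0
After char 2 ('6'=58): chars_in_quartet=3 acc=0x272FA bytes_emitted=0
After char 3 ('p'=41): chars_in_quartet=4 acc=0x9CBEA9 -> emit 9C BE A9, reset; bytes_emitted=3
After char 4 ('C'=2): chars_in_quartet=1 acc=0x2 bytes_emitted=3
After char 5 ('d'=29): chars_in_quartet=2 acc=0x9D bytes_emitted=3
After char 6 ('v'=47): chars_in_quartet=3 acc=0x276F bytes_emitted=3
After char 7 ('z'=51): chars_in_quartet=4 acc=0x9DBF3 -> emit 09 DB F3, reset; bytes_emitted=6
After char 8 ('6'=58): chars_in_quartet=1 acc=0x3A bytes_emitted=6
After char 9 ('A'=0): chars_in_quartet=2 acc=0xE80 bytes_emitted=6
Padding '==': partial quartet acc=0xE80 -> emit E8; bytes_emitted=7

Answer: 9C BE A9 09 DB F3 E8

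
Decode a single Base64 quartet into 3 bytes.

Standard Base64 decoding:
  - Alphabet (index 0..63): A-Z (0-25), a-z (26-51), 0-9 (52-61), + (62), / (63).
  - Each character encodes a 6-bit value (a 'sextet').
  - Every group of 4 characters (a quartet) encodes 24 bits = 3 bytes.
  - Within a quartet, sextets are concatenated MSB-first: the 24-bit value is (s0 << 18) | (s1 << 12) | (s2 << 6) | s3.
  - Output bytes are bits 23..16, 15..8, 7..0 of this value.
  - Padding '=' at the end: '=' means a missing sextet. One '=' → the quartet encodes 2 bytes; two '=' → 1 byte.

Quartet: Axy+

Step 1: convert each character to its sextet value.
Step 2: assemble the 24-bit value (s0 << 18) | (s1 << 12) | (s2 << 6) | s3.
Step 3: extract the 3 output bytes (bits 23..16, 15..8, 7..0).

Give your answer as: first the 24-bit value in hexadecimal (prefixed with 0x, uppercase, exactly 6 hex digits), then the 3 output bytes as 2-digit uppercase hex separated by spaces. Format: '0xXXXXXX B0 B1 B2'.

Sextets: A=0, x=49, y=50, +=62
24-bit: (0<<18) | (49<<12) | (50<<6) | 62
      = 0x000000 | 0x031000 | 0x000C80 | 0x00003E
      = 0x031CBE
Bytes: (v>>16)&0xFF=03, (v>>8)&0xFF=1C, v&0xFF=BE

Answer: 0x031CBE 03 1C BE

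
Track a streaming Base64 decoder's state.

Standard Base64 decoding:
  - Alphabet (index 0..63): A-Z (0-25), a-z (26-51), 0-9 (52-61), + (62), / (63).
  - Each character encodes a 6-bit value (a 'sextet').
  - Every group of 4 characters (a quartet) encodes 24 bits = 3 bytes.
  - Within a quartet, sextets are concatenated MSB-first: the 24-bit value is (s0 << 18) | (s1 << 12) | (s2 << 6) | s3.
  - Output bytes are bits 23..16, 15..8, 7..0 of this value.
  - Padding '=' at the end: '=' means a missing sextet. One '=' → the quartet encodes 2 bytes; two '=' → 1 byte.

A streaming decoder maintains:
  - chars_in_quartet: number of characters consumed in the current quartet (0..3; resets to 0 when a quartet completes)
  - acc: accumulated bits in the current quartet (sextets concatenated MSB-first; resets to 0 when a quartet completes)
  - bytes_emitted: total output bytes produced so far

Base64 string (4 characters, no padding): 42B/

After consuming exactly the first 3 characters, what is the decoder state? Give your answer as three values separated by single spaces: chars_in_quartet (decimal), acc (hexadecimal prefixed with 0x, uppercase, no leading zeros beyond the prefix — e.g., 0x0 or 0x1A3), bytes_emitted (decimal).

Answer: 3 0x38D81 0

Derivation:
After char 0 ('4'=56): chars_in_quartet=1 acc=0x38 bytes_emitted=0
After char 1 ('2'=54): chars_in_quartet=2 acc=0xE36 bytes_emitted=0
After char 2 ('B'=1): chars_in_quartet=3 acc=0x38D81 bytes_emitted=0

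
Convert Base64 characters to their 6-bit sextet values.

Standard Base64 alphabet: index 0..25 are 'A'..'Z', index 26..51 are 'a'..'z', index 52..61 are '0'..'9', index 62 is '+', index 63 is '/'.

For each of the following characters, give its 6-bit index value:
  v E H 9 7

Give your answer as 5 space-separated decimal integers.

'v': a..z range, 26 + ord('v') − ord('a') = 47
'E': A..Z range, ord('E') − ord('A') = 4
'H': A..Z range, ord('H') − ord('A') = 7
'9': 0..9 range, 52 + ord('9') − ord('0') = 61
'7': 0..9 range, 52 + ord('7') − ord('0') = 59

Answer: 47 4 7 61 59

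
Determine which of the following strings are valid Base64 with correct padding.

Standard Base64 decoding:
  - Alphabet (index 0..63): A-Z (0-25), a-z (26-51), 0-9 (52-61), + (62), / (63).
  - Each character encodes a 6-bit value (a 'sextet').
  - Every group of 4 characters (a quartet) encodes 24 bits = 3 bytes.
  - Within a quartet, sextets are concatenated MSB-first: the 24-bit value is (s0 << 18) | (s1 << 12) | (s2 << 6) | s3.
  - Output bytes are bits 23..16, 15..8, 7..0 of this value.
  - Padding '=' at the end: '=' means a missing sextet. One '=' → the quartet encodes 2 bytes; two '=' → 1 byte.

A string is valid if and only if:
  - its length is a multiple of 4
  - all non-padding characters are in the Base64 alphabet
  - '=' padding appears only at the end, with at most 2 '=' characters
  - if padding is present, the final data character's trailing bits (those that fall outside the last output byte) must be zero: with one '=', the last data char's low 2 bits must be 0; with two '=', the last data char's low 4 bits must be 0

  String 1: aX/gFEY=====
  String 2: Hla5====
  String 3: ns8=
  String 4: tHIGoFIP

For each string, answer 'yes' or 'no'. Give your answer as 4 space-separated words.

String 1: 'aX/gFEY=====' → invalid (5 pad chars (max 2))
String 2: 'Hla5====' → invalid (4 pad chars (max 2))
String 3: 'ns8=' → valid
String 4: 'tHIGoFIP' → valid

Answer: no no yes yes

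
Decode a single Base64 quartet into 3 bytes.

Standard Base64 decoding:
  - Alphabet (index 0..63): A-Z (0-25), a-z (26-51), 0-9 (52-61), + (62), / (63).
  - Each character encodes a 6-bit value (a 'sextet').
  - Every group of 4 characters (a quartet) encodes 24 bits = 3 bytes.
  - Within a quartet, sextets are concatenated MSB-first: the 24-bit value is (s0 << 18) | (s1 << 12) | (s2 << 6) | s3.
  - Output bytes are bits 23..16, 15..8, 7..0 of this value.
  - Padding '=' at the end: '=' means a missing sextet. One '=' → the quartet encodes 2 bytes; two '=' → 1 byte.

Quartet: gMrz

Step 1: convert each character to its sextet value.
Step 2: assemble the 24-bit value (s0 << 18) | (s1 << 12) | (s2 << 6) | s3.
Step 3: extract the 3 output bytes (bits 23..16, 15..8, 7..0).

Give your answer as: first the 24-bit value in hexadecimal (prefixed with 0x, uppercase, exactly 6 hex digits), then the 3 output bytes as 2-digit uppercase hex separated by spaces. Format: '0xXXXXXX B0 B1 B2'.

Answer: 0x80CAF3 80 CA F3

Derivation:
Sextets: g=32, M=12, r=43, z=51
24-bit: (32<<18) | (12<<12) | (43<<6) | 51
      = 0x800000 | 0x00C000 | 0x000AC0 | 0x000033
      = 0x80CAF3
Bytes: (v>>16)&0xFF=80, (v>>8)&0xFF=CA, v&0xFF=F3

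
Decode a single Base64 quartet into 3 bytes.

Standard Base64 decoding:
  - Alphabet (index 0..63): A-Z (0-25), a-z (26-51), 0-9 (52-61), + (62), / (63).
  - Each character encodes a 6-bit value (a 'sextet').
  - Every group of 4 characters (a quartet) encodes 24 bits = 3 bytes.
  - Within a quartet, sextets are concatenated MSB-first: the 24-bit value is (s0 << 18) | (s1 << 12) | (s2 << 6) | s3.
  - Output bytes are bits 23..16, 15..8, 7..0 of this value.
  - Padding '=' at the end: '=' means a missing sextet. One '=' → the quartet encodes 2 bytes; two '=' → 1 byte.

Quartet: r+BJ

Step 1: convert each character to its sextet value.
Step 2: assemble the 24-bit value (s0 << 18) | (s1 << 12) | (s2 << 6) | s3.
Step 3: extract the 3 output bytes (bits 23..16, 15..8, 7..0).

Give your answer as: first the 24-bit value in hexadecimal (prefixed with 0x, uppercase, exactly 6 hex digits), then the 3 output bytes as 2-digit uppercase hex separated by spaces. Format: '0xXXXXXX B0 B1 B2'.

Answer: 0xAFE049 AF E0 49

Derivation:
Sextets: r=43, +=62, B=1, J=9
24-bit: (43<<18) | (62<<12) | (1<<6) | 9
      = 0xAC0000 | 0x03E000 | 0x000040 | 0x000009
      = 0xAFE049
Bytes: (v>>16)&0xFF=AF, (v>>8)&0xFF=E0, v&0xFF=49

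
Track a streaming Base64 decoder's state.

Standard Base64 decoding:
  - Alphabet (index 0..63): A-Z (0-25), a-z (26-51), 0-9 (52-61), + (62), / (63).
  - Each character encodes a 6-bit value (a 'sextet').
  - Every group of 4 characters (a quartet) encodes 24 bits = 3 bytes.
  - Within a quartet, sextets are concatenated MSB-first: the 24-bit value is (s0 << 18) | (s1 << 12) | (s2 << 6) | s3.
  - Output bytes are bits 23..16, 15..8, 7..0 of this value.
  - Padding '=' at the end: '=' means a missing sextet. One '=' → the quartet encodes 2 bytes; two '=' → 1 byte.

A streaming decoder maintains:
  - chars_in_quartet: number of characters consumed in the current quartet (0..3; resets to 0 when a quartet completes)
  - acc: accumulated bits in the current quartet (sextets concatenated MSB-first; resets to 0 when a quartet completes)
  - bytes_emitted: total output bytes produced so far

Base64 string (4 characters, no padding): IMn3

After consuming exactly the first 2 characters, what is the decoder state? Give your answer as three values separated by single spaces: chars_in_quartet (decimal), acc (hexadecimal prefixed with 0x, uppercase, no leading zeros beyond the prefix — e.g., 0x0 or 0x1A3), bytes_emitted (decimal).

After char 0 ('I'=8): chars_in_quartet=1 acc=0x8 bytes_emitted=0
After char 1 ('M'=12): chars_in_quartet=2 acc=0x20C bytes_emitted=0

Answer: 2 0x20C 0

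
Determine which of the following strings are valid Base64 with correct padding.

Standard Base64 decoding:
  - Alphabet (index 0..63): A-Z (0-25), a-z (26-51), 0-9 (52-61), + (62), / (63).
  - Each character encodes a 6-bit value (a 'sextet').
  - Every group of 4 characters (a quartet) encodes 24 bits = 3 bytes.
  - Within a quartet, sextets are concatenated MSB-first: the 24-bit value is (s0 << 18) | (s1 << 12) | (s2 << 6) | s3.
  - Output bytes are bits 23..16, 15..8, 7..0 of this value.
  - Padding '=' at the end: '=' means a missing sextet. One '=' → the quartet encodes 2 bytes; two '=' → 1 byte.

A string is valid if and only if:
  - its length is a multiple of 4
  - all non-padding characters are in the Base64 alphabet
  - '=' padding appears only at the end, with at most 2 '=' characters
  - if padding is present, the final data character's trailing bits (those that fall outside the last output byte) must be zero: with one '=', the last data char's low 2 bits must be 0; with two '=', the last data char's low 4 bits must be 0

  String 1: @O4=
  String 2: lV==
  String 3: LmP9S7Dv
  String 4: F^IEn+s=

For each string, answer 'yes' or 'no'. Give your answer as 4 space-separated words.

Answer: no no yes no

Derivation:
String 1: '@O4=' → invalid (bad char(s): ['@'])
String 2: 'lV==' → invalid (bad trailing bits)
String 3: 'LmP9S7Dv' → valid
String 4: 'F^IEn+s=' → invalid (bad char(s): ['^'])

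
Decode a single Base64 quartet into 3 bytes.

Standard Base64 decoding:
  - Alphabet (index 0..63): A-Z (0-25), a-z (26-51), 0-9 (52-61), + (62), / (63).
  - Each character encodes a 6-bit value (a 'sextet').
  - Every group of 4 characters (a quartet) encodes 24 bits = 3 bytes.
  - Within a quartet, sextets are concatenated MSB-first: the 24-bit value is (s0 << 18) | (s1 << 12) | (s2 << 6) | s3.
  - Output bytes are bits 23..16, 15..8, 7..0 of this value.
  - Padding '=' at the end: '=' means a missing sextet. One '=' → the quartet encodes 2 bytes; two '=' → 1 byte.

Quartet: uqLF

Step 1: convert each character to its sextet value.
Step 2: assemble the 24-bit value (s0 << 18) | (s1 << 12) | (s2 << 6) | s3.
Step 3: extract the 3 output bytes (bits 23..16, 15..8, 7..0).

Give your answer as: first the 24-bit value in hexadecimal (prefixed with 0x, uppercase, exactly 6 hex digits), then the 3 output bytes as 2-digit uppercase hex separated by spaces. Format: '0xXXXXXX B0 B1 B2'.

Answer: 0xBAA2C5 BA A2 C5

Derivation:
Sextets: u=46, q=42, L=11, F=5
24-bit: (46<<18) | (42<<12) | (11<<6) | 5
      = 0xB80000 | 0x02A000 | 0x0002C0 | 0x000005
      = 0xBAA2C5
Bytes: (v>>16)&0xFF=BA, (v>>8)&0xFF=A2, v&0xFF=C5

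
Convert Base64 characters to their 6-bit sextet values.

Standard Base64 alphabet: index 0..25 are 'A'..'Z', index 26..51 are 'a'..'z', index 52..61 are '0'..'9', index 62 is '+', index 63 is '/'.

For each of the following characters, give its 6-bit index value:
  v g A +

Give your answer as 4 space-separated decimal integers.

Answer: 47 32 0 62

Derivation:
'v': a..z range, 26 + ord('v') − ord('a') = 47
'g': a..z range, 26 + ord('g') − ord('a') = 32
'A': A..Z range, ord('A') − ord('A') = 0
'+': index 62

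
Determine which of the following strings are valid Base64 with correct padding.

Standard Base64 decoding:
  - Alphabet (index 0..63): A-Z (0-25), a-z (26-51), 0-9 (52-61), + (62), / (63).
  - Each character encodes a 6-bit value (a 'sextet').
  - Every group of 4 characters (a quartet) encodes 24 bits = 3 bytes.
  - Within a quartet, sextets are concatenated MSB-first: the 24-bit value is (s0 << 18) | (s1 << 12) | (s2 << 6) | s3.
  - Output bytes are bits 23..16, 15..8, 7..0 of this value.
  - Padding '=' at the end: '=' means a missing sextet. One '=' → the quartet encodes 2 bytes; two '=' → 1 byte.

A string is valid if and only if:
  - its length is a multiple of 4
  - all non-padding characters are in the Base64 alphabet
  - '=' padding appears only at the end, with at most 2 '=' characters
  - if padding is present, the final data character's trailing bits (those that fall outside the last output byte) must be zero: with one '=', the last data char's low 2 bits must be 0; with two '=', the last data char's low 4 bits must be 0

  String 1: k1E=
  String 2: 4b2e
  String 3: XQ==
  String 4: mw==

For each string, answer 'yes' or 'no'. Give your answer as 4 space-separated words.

Answer: yes yes yes yes

Derivation:
String 1: 'k1E=' → valid
String 2: '4b2e' → valid
String 3: 'XQ==' → valid
String 4: 'mw==' → valid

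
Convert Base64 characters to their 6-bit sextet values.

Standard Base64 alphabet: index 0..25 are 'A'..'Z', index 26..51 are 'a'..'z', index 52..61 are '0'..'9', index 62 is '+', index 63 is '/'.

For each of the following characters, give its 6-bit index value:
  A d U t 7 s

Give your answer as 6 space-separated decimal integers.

'A': A..Z range, ord('A') − ord('A') = 0
'd': a..z range, 26 + ord('d') − ord('a') = 29
'U': A..Z range, ord('U') − ord('A') = 20
't': a..z range, 26 + ord('t') − ord('a') = 45
'7': 0..9 range, 52 + ord('7') − ord('0') = 59
's': a..z range, 26 + ord('s') − ord('a') = 44

Answer: 0 29 20 45 59 44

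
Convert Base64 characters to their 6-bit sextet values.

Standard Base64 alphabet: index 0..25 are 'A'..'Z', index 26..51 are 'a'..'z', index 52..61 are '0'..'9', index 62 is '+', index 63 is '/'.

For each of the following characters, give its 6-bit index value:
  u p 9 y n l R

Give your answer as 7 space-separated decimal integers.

'u': a..z range, 26 + ord('u') − ord('a') = 46
'p': a..z range, 26 + ord('p') − ord('a') = 41
'9': 0..9 range, 52 + ord('9') − ord('0') = 61
'y': a..z range, 26 + ord('y') − ord('a') = 50
'n': a..z range, 26 + ord('n') − ord('a') = 39
'l': a..z range, 26 + ord('l') − ord('a') = 37
'R': A..Z range, ord('R') − ord('A') = 17

Answer: 46 41 61 50 39 37 17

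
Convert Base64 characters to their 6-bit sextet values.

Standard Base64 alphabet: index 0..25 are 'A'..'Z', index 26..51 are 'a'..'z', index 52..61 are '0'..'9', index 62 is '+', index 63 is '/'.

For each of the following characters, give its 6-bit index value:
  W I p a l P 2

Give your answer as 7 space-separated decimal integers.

'W': A..Z range, ord('W') − ord('A') = 22
'I': A..Z range, ord('I') − ord('A') = 8
'p': a..z range, 26 + ord('p') − ord('a') = 41
'a': a..z range, 26 + ord('a') − ord('a') = 26
'l': a..z range, 26 + ord('l') − ord('a') = 37
'P': A..Z range, ord('P') − ord('A') = 15
'2': 0..9 range, 52 + ord('2') − ord('0') = 54

Answer: 22 8 41 26 37 15 54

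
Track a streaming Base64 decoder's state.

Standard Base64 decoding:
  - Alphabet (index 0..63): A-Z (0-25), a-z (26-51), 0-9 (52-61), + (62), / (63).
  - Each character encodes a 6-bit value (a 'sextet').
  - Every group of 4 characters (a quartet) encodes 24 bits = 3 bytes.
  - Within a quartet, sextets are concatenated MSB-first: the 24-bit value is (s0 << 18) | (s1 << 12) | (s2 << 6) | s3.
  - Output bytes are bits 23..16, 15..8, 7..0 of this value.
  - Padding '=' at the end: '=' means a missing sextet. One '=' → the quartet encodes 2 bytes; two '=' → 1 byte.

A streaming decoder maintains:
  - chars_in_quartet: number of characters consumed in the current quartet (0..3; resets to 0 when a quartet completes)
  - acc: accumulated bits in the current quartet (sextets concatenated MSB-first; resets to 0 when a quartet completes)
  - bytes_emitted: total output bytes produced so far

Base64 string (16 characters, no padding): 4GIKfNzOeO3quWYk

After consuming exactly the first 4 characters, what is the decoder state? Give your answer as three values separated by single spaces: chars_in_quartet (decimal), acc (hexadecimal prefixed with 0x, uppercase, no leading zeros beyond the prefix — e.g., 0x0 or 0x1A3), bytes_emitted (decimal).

Answer: 0 0x0 3

Derivation:
After char 0 ('4'=56): chars_in_quartet=1 acc=0x38 bytes_emitted=0
After char 1 ('G'=6): chars_in_quartet=2 acc=0xE06 bytes_emitted=0
After char 2 ('I'=8): chars_in_quartet=3 acc=0x38188 bytes_emitted=0
After char 3 ('K'=10): chars_in_quartet=4 acc=0xE0620A -> emit E0 62 0A, reset; bytes_emitted=3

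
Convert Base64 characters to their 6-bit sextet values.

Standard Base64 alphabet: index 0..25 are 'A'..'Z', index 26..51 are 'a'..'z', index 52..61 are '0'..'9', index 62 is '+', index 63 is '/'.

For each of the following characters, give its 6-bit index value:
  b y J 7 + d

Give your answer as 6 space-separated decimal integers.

Answer: 27 50 9 59 62 29

Derivation:
'b': a..z range, 26 + ord('b') − ord('a') = 27
'y': a..z range, 26 + ord('y') − ord('a') = 50
'J': A..Z range, ord('J') − ord('A') = 9
'7': 0..9 range, 52 + ord('7') − ord('0') = 59
'+': index 62
'd': a..z range, 26 + ord('d') − ord('a') = 29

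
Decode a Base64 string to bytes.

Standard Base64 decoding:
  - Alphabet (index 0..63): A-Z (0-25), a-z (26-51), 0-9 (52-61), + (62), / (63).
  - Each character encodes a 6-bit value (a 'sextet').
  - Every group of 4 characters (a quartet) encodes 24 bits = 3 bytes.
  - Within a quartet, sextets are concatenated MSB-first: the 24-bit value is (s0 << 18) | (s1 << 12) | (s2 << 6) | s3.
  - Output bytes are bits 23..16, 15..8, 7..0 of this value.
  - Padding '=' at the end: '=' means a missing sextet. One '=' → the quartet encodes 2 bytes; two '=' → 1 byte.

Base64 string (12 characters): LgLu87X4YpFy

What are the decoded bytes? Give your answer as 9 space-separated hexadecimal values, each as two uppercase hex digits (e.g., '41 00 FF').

Answer: 2E 02 EE F3 B5 F8 62 91 72

Derivation:
After char 0 ('L'=11): chars_in_quartet=1 acc=0xB bytes_emitted=0
After char 1 ('g'=32): chars_in_quartet=2 acc=0x2E0 bytes_emitted=0
After char 2 ('L'=11): chars_in_quartet=3 acc=0xB80B bytes_emitted=0
After char 3 ('u'=46): chars_in_quartet=4 acc=0x2E02EE -> emit 2E 02 EE, reset; bytes_emitted=3
After char 4 ('8'=60): chars_in_quartet=1 acc=0x3C bytes_emitted=3
After char 5 ('7'=59): chars_in_quartet=2 acc=0xF3B bytes_emitted=3
After char 6 ('X'=23): chars_in_quartet=3 acc=0x3CED7 bytes_emitted=3
After char 7 ('4'=56): chars_in_quartet=4 acc=0xF3B5F8 -> emit F3 B5 F8, reset; bytes_emitted=6
After char 8 ('Y'=24): chars_in_quartet=1 acc=0x18 bytes_emitted=6
After char 9 ('p'=41): chars_in_quartet=2 acc=0x629 bytes_emitted=6
After char 10 ('F'=5): chars_in_quartet=3 acc=0x18A45 bytes_emitted=6
After char 11 ('y'=50): chars_in_quartet=4 acc=0x629172 -> emit 62 91 72, reset; bytes_emitted=9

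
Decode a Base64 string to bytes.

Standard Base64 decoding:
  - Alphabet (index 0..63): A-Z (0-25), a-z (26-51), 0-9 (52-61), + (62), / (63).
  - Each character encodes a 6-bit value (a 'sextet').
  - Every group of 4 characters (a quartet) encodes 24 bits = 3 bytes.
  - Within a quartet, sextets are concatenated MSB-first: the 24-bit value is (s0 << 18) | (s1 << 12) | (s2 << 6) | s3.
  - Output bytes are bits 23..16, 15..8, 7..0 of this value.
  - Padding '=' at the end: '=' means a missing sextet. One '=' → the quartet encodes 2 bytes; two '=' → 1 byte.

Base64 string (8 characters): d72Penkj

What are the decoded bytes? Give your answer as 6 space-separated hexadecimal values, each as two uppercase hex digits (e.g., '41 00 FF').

Answer: 77 BD 8F 7A 79 23

Derivation:
After char 0 ('d'=29): chars_in_quartet=1 acc=0x1D bytes_emitted=0
After char 1 ('7'=59): chars_in_quartet=2 acc=0x77B bytes_emitted=0
After char 2 ('2'=54): chars_in_quartet=3 acc=0x1DEF6 bytes_emitted=0
After char 3 ('P'=15): chars_in_quartet=4 acc=0x77BD8F -> emit 77 BD 8F, reset; bytes_emitted=3
After char 4 ('e'=30): chars_in_quartet=1 acc=0x1E bytes_emitted=3
After char 5 ('n'=39): chars_in_quartet=2 acc=0x7A7 bytes_emitted=3
After char 6 ('k'=36): chars_in_quartet=3 acc=0x1E9E4 bytes_emitted=3
After char 7 ('j'=35): chars_in_quartet=4 acc=0x7A7923 -> emit 7A 79 23, reset; bytes_emitted=6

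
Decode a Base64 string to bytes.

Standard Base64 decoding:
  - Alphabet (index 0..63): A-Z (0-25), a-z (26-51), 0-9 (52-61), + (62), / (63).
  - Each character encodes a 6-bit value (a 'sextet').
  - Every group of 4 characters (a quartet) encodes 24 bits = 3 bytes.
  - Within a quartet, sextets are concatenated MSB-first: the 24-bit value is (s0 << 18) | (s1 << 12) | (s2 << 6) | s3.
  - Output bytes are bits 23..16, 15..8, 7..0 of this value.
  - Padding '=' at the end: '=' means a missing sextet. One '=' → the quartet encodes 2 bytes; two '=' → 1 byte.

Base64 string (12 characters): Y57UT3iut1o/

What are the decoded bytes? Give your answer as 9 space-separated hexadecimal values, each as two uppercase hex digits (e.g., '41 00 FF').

After char 0 ('Y'=24): chars_in_quartet=1 acc=0x18 bytes_emitted=0
After char 1 ('5'=57): chars_in_quartet=2 acc=0x639 bytes_emitted=0
After char 2 ('7'=59): chars_in_quartet=3 acc=0x18E7B bytes_emitted=0
After char 3 ('U'=20): chars_in_quartet=4 acc=0x639ED4 -> emit 63 9E D4, reset; bytes_emitted=3
After char 4 ('T'=19): chars_in_quartet=1 acc=0x13 bytes_emitted=3
After char 5 ('3'=55): chars_in_quartet=2 acc=0x4F7 bytes_emitted=3
After char 6 ('i'=34): chars_in_quartet=3 acc=0x13DE2 bytes_emitted=3
After char 7 ('u'=46): chars_in_quartet=4 acc=0x4F78AE -> emit 4F 78 AE, reset; bytes_emitted=6
After char 8 ('t'=45): chars_in_quartet=1 acc=0x2D bytes_emitted=6
After char 9 ('1'=53): chars_in_quartet=2 acc=0xB75 bytes_emitted=6
After char 10 ('o'=40): chars_in_quartet=3 acc=0x2DD68 bytes_emitted=6
After char 11 ('/'=63): chars_in_quartet=4 acc=0xB75A3F -> emit B7 5A 3F, reset; bytes_emitted=9

Answer: 63 9E D4 4F 78 AE B7 5A 3F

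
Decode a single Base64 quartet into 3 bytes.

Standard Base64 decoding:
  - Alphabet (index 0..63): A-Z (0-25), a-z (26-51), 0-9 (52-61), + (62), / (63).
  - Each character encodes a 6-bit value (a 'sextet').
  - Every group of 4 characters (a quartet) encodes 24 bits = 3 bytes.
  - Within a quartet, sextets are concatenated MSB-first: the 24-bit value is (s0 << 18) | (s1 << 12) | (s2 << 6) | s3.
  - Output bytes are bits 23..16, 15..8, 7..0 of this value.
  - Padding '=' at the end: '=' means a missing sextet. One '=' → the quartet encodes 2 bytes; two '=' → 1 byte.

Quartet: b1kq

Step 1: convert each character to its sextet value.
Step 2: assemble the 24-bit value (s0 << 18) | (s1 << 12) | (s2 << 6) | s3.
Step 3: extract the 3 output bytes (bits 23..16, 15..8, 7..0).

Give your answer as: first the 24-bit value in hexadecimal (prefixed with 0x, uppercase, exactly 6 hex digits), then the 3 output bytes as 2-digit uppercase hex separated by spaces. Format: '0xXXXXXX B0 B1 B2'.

Answer: 0x6F592A 6F 59 2A

Derivation:
Sextets: b=27, 1=53, k=36, q=42
24-bit: (27<<18) | (53<<12) | (36<<6) | 42
      = 0x6C0000 | 0x035000 | 0x000900 | 0x00002A
      = 0x6F592A
Bytes: (v>>16)&0xFF=6F, (v>>8)&0xFF=59, v&0xFF=2A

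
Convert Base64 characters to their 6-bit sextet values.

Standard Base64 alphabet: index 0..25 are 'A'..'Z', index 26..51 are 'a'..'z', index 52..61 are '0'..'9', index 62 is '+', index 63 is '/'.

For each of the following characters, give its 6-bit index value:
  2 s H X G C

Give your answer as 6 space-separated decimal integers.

'2': 0..9 range, 52 + ord('2') − ord('0') = 54
's': a..z range, 26 + ord('s') − ord('a') = 44
'H': A..Z range, ord('H') − ord('A') = 7
'X': A..Z range, ord('X') − ord('A') = 23
'G': A..Z range, ord('G') − ord('A') = 6
'C': A..Z range, ord('C') − ord('A') = 2

Answer: 54 44 7 23 6 2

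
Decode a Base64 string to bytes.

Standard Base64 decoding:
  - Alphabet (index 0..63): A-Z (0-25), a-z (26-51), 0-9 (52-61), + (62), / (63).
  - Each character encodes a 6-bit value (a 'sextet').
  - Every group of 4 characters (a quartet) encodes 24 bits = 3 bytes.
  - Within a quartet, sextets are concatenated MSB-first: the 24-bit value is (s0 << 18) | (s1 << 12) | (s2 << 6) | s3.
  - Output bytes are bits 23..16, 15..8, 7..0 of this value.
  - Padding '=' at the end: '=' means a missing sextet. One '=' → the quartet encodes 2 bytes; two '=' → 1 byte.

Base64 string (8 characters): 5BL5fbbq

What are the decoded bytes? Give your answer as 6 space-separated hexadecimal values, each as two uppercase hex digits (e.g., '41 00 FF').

After char 0 ('5'=57): chars_in_quartet=1 acc=0x39 bytes_emitted=0
After char 1 ('B'=1): chars_in_quartet=2 acc=0xE41 bytes_emitted=0
After char 2 ('L'=11): chars_in_quartet=3 acc=0x3904B bytes_emitted=0
After char 3 ('5'=57): chars_in_quartet=4 acc=0xE412F9 -> emit E4 12 F9, reset; bytes_emitted=3
After char 4 ('f'=31): chars_in_quartet=1 acc=0x1F bytes_emitted=3
After char 5 ('b'=27): chars_in_quartet=2 acc=0x7DB bytes_emitted=3
After char 6 ('b'=27): chars_in_quartet=3 acc=0x1F6DB bytes_emitted=3
After char 7 ('q'=42): chars_in_quartet=4 acc=0x7DB6EA -> emit 7D B6 EA, reset; bytes_emitted=6

Answer: E4 12 F9 7D B6 EA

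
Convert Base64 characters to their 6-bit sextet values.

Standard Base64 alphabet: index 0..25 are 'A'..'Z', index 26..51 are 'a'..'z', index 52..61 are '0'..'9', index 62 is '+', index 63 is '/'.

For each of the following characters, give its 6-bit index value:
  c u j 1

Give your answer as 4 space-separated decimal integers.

Answer: 28 46 35 53

Derivation:
'c': a..z range, 26 + ord('c') − ord('a') = 28
'u': a..z range, 26 + ord('u') − ord('a') = 46
'j': a..z range, 26 + ord('j') − ord('a') = 35
'1': 0..9 range, 52 + ord('1') − ord('0') = 53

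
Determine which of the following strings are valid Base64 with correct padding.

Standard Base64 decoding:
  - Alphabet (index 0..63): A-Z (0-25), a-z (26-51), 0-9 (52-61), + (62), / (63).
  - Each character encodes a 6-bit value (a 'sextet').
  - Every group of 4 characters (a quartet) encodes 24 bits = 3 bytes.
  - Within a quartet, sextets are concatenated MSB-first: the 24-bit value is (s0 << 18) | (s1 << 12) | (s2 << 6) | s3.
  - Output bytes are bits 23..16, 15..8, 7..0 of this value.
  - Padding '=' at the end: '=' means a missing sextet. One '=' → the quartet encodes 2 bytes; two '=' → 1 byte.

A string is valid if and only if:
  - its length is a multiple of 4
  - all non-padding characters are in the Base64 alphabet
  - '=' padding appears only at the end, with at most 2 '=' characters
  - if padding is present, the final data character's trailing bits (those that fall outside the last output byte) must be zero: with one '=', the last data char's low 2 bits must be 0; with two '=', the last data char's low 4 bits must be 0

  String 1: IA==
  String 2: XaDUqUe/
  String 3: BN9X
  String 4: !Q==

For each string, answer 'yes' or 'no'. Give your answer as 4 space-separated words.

Answer: yes yes yes no

Derivation:
String 1: 'IA==' → valid
String 2: 'XaDUqUe/' → valid
String 3: 'BN9X' → valid
String 4: '!Q==' → invalid (bad char(s): ['!'])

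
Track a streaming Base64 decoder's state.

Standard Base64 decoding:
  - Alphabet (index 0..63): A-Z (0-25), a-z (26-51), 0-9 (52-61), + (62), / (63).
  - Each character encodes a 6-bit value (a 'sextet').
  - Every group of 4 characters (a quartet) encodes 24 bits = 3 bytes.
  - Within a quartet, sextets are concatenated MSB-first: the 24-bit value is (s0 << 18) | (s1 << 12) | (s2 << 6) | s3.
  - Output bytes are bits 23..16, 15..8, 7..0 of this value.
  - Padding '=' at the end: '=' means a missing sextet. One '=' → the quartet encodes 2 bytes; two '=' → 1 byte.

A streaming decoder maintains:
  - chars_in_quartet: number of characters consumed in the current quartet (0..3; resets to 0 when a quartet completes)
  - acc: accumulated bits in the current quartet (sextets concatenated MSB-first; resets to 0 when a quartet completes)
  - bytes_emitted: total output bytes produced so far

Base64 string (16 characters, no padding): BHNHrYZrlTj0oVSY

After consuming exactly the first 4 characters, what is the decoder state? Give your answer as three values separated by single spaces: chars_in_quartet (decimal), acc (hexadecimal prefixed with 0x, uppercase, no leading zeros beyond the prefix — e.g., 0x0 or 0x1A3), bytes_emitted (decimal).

After char 0 ('B'=1): chars_in_quartet=1 acc=0x1 bytes_emitted=0
After char 1 ('H'=7): chars_in_quartet=2 acc=0x47 bytes_emitted=0
After char 2 ('N'=13): chars_in_quartet=3 acc=0x11CD bytes_emitted=0
After char 3 ('H'=7): chars_in_quartet=4 acc=0x47347 -> emit 04 73 47, reset; bytes_emitted=3

Answer: 0 0x0 3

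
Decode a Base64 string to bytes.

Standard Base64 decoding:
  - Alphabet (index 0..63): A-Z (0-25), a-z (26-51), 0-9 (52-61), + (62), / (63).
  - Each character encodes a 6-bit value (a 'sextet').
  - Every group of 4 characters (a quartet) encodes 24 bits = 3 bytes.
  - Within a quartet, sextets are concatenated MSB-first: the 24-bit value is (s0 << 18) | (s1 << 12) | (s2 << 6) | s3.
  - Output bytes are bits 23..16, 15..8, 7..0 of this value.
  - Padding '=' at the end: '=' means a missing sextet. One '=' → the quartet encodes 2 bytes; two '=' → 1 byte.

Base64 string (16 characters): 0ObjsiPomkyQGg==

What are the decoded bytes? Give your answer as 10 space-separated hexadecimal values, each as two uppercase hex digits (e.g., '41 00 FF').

After char 0 ('0'=52): chars_in_quartet=1 acc=0x34 bytes_emitted=0
After char 1 ('O'=14): chars_in_quartet=2 acc=0xD0E bytes_emitted=0
After char 2 ('b'=27): chars_in_quartet=3 acc=0x3439B bytes_emitted=0
After char 3 ('j'=35): chars_in_quartet=4 acc=0xD0E6E3 -> emit D0 E6 E3, reset; bytes_emitted=3
After char 4 ('s'=44): chars_in_quartet=1 acc=0x2C bytes_emitted=3
After char 5 ('i'=34): chars_in_quartet=2 acc=0xB22 bytes_emitted=3
After char 6 ('P'=15): chars_in_quartet=3 acc=0x2C88F bytes_emitted=3
After char 7 ('o'=40): chars_in_quartet=4 acc=0xB223E8 -> emit B2 23 E8, reset; bytes_emitted=6
After char 8 ('m'=38): chars_in_quartet=1 acc=0x26 bytes_emitted=6
After char 9 ('k'=36): chars_in_quartet=2 acc=0x9A4 bytes_emitted=6
After char 10 ('y'=50): chars_in_quartet=3 acc=0x26932 bytes_emitted=6
After char 11 ('Q'=16): chars_in_quartet=4 acc=0x9A4C90 -> emit 9A 4C 90, reset; bytes_emitted=9
After char 12 ('G'=6): chars_in_quartet=1 acc=0x6 bytes_emitted=9
After char 13 ('g'=32): chars_in_quartet=2 acc=0x1A0 bytes_emitted=9
Padding '==': partial quartet acc=0x1A0 -> emit 1A; bytes_emitted=10

Answer: D0 E6 E3 B2 23 E8 9A 4C 90 1A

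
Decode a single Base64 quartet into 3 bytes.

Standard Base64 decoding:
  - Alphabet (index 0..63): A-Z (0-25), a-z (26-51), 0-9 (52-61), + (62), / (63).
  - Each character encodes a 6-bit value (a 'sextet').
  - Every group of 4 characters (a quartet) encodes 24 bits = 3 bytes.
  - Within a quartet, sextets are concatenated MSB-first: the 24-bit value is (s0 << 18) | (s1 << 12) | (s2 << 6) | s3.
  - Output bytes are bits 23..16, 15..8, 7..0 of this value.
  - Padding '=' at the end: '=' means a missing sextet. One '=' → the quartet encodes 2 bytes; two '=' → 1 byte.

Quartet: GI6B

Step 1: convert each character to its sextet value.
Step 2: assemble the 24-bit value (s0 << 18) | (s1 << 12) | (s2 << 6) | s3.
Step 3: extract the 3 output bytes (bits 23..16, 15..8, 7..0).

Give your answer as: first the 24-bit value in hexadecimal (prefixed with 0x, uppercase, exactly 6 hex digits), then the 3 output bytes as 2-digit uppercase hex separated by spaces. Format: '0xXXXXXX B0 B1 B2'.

Answer: 0x188E81 18 8E 81

Derivation:
Sextets: G=6, I=8, 6=58, B=1
24-bit: (6<<18) | (8<<12) | (58<<6) | 1
      = 0x180000 | 0x008000 | 0x000E80 | 0x000001
      = 0x188E81
Bytes: (v>>16)&0xFF=18, (v>>8)&0xFF=8E, v&0xFF=81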